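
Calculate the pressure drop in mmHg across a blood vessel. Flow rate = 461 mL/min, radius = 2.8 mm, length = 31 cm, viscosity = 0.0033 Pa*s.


dP = 8*mu*L*Q / (pi*r^4)
Q = 461 mL/min = 7.68333e-06 m^3/s
dP = 325.637 Pa = 325.637 / 133.322 mmHg = 2.442 mmHg


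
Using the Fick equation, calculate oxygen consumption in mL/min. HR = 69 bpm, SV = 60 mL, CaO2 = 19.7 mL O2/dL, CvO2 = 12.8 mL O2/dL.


CO = HR*SV = 69*60/1000 = 4.14 L/min
a-v O2 diff = 19.7 - 12.8 = 6.9 mL/dL
VO2 = CO * (CaO2-CvO2) * 10 dL/L
VO2 = 4.14 * 6.9 * 10
VO2 = 285.7 mL/min


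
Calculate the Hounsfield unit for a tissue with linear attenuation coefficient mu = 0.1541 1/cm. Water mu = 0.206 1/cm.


HU = ((mu_tissue - mu_water) / mu_water) * 1000
HU = ((0.1541 - 0.206) / 0.206) * 1000
HU = -251.9


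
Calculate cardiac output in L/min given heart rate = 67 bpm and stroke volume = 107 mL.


CO = HR * SV
CO = 67 * 107 / 1000
CO = 7.169 L/min


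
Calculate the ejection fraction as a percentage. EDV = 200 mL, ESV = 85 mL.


SV = EDV - ESV = 200 - 85 = 115 mL
EF = SV/EDV * 100 = 115/200 * 100
EF = 57.5%


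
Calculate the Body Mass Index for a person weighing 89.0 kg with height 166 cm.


BMI = weight / height^2
height = 166 cm = 1.66 m
BMI = 89.0 / 1.66^2
BMI = 32.3 kg/m^2


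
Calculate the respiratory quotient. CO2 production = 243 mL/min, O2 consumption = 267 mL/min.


RQ = VCO2 / VO2
RQ = 243 / 267
RQ = 0.9101


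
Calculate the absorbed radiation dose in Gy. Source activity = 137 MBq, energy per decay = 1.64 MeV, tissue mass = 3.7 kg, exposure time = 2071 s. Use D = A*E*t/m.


A = 137 MBq = 1.3700e+08 Bq
E = 1.64 MeV = 2.62728e-13 J
D = A*E*t/m = 1.3700e+08*2.62728e-13*2071/3.7
D = 0.02015 Gy


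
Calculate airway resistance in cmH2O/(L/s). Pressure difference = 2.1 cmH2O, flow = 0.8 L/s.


R = dP / flow
R = 2.1 / 0.8
R = 2.625 cmH2O/(L/s)


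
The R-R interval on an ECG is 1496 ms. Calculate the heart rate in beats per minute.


HR = 60 / RR_interval(s)
RR = 1496 ms = 1.496 s
HR = 60 / 1.496 = 40.11 bpm


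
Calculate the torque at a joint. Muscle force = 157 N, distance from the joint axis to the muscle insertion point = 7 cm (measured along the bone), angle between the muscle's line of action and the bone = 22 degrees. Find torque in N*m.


Torque = F * d * sin(theta)   (moment arm = d*sin(theta))
d = 7 cm = 0.07 m
Torque = 157 * 0.07 * sin(22)
Torque = 4.117 N*m


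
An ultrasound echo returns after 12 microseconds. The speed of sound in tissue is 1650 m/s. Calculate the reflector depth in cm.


depth = c * t / 2
t = 12 us = 1.2000e-05 s
depth = 1650 * 1.2000e-05 / 2
depth = 0.0099 m = 0.99 cm


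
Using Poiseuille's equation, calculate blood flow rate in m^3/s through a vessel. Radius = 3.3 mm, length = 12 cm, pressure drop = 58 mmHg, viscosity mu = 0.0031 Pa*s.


Q = pi*r^4*dP / (8*mu*L)
r = 0.0033 m, L = 0.12 m
dP = 58 mmHg = 7732.676 Pa
Q = 9.6806e-04 m^3/s


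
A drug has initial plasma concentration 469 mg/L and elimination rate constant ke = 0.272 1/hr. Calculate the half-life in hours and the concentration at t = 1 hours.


t_half = ln(2) / ke = 0.693147 / 0.272 = 2.548 hr
C(t) = C0 * exp(-ke*t) = 469 * exp(-0.272*1)
C(1) = 357.3 mg/L


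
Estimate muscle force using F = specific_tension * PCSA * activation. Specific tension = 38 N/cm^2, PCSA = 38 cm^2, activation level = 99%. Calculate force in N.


F = sigma * PCSA * activation
F = 38 * 38 * 0.99
F = 1430 N


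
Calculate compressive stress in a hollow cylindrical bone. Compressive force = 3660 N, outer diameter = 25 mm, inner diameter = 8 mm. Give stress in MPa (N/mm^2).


A = pi*(r_o^2 - r_i^2)
r_o = 12.5 mm, r_i = 4 mm
A = 440.608 mm^2
sigma = F/A = 3660 / 440.608
sigma = 8.307 MPa


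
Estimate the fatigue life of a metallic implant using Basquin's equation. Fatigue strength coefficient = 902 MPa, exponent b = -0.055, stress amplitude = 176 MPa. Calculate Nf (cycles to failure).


sigma_a = sigma_f' * (2Nf)^b
2Nf = (sigma_a/sigma_f')^(1/b)
2Nf = (176/902)^(1/-0.055)
2Nf = 8.0080155e+12
Nf = 4.0040e+12


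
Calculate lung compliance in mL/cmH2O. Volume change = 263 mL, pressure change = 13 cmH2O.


C = dV / dP
C = 263 / 13
C = 20.23 mL/cmH2O


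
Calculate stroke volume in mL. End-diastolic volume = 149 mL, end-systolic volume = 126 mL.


SV = EDV - ESV
SV = 149 - 126
SV = 23 mL


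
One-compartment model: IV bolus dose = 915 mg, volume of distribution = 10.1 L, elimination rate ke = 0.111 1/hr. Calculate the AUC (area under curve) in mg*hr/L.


C0 = Dose/Vd = 915/10.1 = 90.5941 mg/L
AUC = C0/ke = 90.5941/0.111
AUC = 816.2 mg*hr/L


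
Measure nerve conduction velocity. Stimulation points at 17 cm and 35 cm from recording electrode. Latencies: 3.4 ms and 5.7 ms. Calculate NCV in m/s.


Distance = (35 - 17) / 100 = 0.18 m
dt = (5.7 - 3.4) / 1000 = 0.0023 s
NCV = dist / dt = 78.26 m/s


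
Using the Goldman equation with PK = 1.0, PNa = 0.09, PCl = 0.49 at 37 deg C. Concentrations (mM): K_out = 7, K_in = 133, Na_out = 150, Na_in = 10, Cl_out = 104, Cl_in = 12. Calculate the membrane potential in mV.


Vm = (RT/F)*ln((PK*Ko + PNa*Nao + PCl*Cli)/(PK*Ki + PNa*Nai + PCl*Clo))
Numer = 26.38, Denom = 184.86
Vm = -52.03 mV


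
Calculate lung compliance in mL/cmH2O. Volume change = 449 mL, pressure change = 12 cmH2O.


C = dV / dP
C = 449 / 12
C = 37.42 mL/cmH2O


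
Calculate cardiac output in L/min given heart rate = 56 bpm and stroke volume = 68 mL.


CO = HR * SV
CO = 56 * 68 / 1000
CO = 3.808 L/min


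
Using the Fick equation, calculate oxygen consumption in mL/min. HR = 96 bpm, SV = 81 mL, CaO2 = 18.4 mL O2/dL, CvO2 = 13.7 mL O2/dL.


CO = HR*SV = 96*81/1000 = 7.776 L/min
a-v O2 diff = 18.4 - 13.7 = 4.7 mL/dL
VO2 = CO * (CaO2-CvO2) * 10 dL/L
VO2 = 7.776 * 4.7 * 10
VO2 = 365.5 mL/min


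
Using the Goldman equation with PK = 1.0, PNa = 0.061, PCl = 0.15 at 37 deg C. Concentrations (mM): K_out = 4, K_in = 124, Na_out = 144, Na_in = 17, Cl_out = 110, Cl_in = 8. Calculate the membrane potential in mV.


Vm = (RT/F)*ln((PK*Ko + PNa*Nao + PCl*Cli)/(PK*Ki + PNa*Nai + PCl*Clo))
Numer = 13.984, Denom = 141.537
Vm = -61.86 mV


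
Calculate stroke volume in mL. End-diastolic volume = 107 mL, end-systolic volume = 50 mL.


SV = EDV - ESV
SV = 107 - 50
SV = 57 mL


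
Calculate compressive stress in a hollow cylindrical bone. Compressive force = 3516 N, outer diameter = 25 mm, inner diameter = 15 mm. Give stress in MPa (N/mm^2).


A = pi*(r_o^2 - r_i^2)
r_o = 12.5 mm, r_i = 7.5 mm
A = 314.159 mm^2
sigma = F/A = 3516 / 314.159
sigma = 11.19 MPa


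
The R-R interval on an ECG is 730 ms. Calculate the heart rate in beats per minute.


HR = 60 / RR_interval(s)
RR = 730 ms = 0.73 s
HR = 60 / 0.73 = 82.19 bpm


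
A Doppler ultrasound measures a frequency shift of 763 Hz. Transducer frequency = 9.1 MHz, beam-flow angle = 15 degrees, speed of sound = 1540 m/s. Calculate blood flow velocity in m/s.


v = fd * c / (2 * f0 * cos(theta))
v = 763 * 1540 / (2 * 9.1000e+06 * cos(15))
v = 0.06684 m/s


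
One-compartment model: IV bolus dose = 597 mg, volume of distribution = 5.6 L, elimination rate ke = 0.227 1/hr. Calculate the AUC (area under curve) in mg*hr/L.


C0 = Dose/Vd = 597/5.6 = 106.607 mg/L
AUC = C0/ke = 106.607/0.227
AUC = 469.6 mg*hr/L


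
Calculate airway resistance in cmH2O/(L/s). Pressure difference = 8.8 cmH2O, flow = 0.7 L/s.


R = dP / flow
R = 8.8 / 0.7
R = 12.57 cmH2O/(L/s)


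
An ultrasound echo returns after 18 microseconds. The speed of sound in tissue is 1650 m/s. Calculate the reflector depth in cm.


depth = c * t / 2
t = 18 us = 1.8000e-05 s
depth = 1650 * 1.8000e-05 / 2
depth = 0.01485 m = 1.485 cm


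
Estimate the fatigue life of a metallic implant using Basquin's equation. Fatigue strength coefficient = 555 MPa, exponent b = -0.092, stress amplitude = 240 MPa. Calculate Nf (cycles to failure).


sigma_a = sigma_f' * (2Nf)^b
2Nf = (sigma_a/sigma_f')^(1/b)
2Nf = (240/555)^(1/-0.092)
2Nf = 9065.8856
Nf = 4533


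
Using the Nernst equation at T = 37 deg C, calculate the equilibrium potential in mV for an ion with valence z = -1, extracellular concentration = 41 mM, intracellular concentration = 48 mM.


E = (RT/(zF)) * ln(C_out/C_in)
T = 37 + 273.15 = 310.15 K
E = (8.314 * 310.15 / (-1 * 96485)) * ln(41/48)
E = 4.213 mV


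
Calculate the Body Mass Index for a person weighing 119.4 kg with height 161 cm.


BMI = weight / height^2
height = 161 cm = 1.61 m
BMI = 119.4 / 1.61^2
BMI = 46.06 kg/m^2


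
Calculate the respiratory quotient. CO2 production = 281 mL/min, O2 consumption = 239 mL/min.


RQ = VCO2 / VO2
RQ = 281 / 239
RQ = 1.176


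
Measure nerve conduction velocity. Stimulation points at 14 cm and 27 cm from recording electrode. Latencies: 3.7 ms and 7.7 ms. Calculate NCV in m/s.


Distance = (27 - 14) / 100 = 0.13 m
dt = (7.7 - 3.7) / 1000 = 0.004 s
NCV = dist / dt = 32.5 m/s


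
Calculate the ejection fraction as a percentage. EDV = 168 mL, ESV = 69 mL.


SV = EDV - ESV = 168 - 69 = 99 mL
EF = SV/EDV * 100 = 99/168 * 100
EF = 58.93%


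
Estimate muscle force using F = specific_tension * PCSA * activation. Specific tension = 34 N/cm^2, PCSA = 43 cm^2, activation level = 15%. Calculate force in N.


F = sigma * PCSA * activation
F = 34 * 43 * 0.15
F = 219.3 N


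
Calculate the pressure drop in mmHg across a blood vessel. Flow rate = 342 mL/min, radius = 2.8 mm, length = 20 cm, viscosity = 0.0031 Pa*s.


dP = 8*mu*L*Q / (pi*r^4)
Q = 342 mL/min = 5.7e-06 m^3/s
dP = 146.411 Pa = 146.411 / 133.322 mmHg = 1.098 mmHg


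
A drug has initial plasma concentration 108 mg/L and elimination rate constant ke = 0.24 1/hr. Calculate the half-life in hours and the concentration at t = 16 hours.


t_half = ln(2) / ke = 0.693147 / 0.24 = 2.888 hr
C(t) = C0 * exp(-ke*t) = 108 * exp(-0.24*16)
C(16) = 2.321 mg/L


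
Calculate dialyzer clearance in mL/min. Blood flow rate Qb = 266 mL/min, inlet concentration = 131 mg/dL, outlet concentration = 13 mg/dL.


K = Qb * (Cb_in - Cb_out) / Cb_in
K = 266 * (131 - 13) / 131
K = 239.6 mL/min


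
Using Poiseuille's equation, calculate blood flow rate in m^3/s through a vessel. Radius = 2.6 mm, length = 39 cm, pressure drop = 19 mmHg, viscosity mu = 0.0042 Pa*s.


Q = pi*r^4*dP / (8*mu*L)
r = 0.0026 m, L = 0.39 m
dP = 19 mmHg = 2533.118 Pa
Q = 2.7752e-05 m^3/s


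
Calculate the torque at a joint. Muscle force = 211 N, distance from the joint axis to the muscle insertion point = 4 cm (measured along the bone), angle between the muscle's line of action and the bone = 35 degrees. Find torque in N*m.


Torque = F * d * sin(theta)   (moment arm = d*sin(theta))
d = 4 cm = 0.04 m
Torque = 211 * 0.04 * sin(35)
Torque = 4.841 N*m


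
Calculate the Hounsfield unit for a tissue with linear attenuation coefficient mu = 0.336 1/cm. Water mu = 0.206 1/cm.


HU = ((mu_tissue - mu_water) / mu_water) * 1000
HU = ((0.336 - 0.206) / 0.206) * 1000
HU = 631.1


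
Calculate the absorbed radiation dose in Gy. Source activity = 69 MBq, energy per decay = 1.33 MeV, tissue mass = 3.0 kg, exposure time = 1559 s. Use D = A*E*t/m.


A = 69 MBq = 6.9000e+07 Bq
E = 1.33 MeV = 2.13066e-13 J
D = A*E*t/m = 6.9000e+07*2.13066e-13*1559/3.0
D = 0.00764 Gy


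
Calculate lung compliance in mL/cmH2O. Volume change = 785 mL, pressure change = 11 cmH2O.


C = dV / dP
C = 785 / 11
C = 71.36 mL/cmH2O


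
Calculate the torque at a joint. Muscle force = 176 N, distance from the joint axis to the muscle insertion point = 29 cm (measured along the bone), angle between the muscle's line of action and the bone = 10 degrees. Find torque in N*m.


Torque = F * d * sin(theta)   (moment arm = d*sin(theta))
d = 29 cm = 0.29 m
Torque = 176 * 0.29 * sin(10)
Torque = 8.863 N*m


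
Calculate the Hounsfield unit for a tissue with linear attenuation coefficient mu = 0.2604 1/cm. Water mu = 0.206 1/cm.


HU = ((mu_tissue - mu_water) / mu_water) * 1000
HU = ((0.2604 - 0.206) / 0.206) * 1000
HU = 264.1


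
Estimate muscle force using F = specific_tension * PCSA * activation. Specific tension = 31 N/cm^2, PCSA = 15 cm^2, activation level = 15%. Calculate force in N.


F = sigma * PCSA * activation
F = 31 * 15 * 0.15
F = 69.75 N


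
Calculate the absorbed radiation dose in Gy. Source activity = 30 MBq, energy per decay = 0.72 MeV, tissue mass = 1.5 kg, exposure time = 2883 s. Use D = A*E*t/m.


A = 30 MBq = 3.0000e+07 Bq
E = 0.72 MeV = 1.15344e-13 J
D = A*E*t/m = 3.0000e+07*1.15344e-13*2883/1.5
D = 0.006651 Gy


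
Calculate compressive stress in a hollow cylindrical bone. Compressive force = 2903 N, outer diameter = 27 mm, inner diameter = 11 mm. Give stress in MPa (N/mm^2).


A = pi*(r_o^2 - r_i^2)
r_o = 13.5 mm, r_i = 5.5 mm
A = 477.522 mm^2
sigma = F/A = 2903 / 477.522
sigma = 6.079 MPa


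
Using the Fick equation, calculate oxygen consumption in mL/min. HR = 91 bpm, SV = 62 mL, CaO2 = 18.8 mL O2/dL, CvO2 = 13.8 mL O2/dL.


CO = HR*SV = 91*62/1000 = 5.642 L/min
a-v O2 diff = 18.8 - 13.8 = 5 mL/dL
VO2 = CO * (CaO2-CvO2) * 10 dL/L
VO2 = 5.642 * 5 * 10
VO2 = 282.1 mL/min


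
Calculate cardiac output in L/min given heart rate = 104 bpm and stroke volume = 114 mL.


CO = HR * SV
CO = 104 * 114 / 1000
CO = 11.86 L/min


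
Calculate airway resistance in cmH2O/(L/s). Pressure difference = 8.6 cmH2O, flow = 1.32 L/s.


R = dP / flow
R = 8.6 / 1.32
R = 6.515 cmH2O/(L/s)


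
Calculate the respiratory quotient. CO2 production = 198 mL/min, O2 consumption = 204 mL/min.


RQ = VCO2 / VO2
RQ = 198 / 204
RQ = 0.9706


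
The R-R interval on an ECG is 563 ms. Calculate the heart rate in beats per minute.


HR = 60 / RR_interval(s)
RR = 563 ms = 0.563 s
HR = 60 / 0.563 = 106.6 bpm


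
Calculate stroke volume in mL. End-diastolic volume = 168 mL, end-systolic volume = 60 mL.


SV = EDV - ESV
SV = 168 - 60
SV = 108 mL


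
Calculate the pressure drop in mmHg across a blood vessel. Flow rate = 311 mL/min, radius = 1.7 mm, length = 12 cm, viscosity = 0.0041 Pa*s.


dP = 8*mu*L*Q / (pi*r^4)
Q = 311 mL/min = 5.18333e-06 m^3/s
dP = 777.532 Pa = 777.532 / 133.322 mmHg = 5.832 mmHg


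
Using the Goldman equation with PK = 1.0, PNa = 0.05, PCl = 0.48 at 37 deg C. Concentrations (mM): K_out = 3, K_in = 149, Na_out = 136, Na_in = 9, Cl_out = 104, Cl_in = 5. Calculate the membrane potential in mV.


Vm = (RT/F)*ln((PK*Ko + PNa*Nao + PCl*Cli)/(PK*Ki + PNa*Nai + PCl*Clo))
Numer = 12.2, Denom = 199.37
Vm = -74.66 mV


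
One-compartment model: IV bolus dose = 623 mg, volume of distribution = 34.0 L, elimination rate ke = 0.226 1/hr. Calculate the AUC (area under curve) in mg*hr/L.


C0 = Dose/Vd = 623/34.0 = 18.3235 mg/L
AUC = C0/ke = 18.3235/0.226
AUC = 81.08 mg*hr/L


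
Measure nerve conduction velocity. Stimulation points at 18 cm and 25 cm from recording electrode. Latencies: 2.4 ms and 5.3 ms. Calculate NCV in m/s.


Distance = (25 - 18) / 100 = 0.07 m
dt = (5.3 - 2.4) / 1000 = 0.0029 s
NCV = dist / dt = 24.14 m/s


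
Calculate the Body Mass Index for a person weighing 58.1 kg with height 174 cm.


BMI = weight / height^2
height = 174 cm = 1.74 m
BMI = 58.1 / 1.74^2
BMI = 19.19 kg/m^2


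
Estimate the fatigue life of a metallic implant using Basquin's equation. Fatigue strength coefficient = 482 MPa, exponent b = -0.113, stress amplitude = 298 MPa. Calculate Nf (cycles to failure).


sigma_a = sigma_f' * (2Nf)^b
2Nf = (sigma_a/sigma_f')^(1/b)
2Nf = (298/482)^(1/-0.113)
2Nf = 70.479035
Nf = 35.24


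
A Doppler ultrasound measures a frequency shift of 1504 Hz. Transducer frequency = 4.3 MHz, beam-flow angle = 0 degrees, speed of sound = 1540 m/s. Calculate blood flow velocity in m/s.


v = fd * c / (2 * f0 * cos(theta))
v = 1504 * 1540 / (2 * 4.3000e+06 * cos(0))
v = 0.2693 m/s


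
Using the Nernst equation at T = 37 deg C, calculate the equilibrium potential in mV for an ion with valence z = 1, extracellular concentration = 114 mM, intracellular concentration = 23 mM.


E = (RT/(zF)) * ln(C_out/C_in)
T = 37 + 273.15 = 310.15 K
E = (8.314 * 310.15 / (1 * 96485)) * ln(114/23)
E = 42.78 mV


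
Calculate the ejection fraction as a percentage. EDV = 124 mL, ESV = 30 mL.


SV = EDV - ESV = 124 - 30 = 94 mL
EF = SV/EDV * 100 = 94/124 * 100
EF = 75.81%


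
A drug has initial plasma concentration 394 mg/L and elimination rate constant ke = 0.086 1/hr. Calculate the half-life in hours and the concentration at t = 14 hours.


t_half = ln(2) / ke = 0.693147 / 0.086 = 8.06 hr
C(t) = C0 * exp(-ke*t) = 394 * exp(-0.086*14)
C(14) = 118.2 mg/L


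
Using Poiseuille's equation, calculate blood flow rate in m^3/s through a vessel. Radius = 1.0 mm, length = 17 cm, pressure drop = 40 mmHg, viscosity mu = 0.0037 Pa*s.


Q = pi*r^4*dP / (8*mu*L)
r = 0.001 m, L = 0.17 m
dP = 40 mmHg = 5332.88 Pa
Q = 3.3294e-06 m^3/s


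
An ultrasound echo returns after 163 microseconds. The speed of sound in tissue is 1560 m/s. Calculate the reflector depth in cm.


depth = c * t / 2
t = 163 us = 1.6300e-04 s
depth = 1560 * 1.6300e-04 / 2
depth = 0.12714 m = 12.714 cm


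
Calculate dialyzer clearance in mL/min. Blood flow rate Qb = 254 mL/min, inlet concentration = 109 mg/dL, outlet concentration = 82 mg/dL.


K = Qb * (Cb_in - Cb_out) / Cb_in
K = 254 * (109 - 82) / 109
K = 62.92 mL/min


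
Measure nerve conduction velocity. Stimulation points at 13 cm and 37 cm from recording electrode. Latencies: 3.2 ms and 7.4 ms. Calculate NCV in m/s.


Distance = (37 - 13) / 100 = 0.24 m
dt = (7.4 - 3.2) / 1000 = 0.0042 s
NCV = dist / dt = 57.14 m/s


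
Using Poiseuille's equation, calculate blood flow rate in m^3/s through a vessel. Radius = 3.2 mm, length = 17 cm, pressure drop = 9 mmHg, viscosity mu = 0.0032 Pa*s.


Q = pi*r^4*dP / (8*mu*L)
r = 0.0032 m, L = 0.17 m
dP = 9 mmHg = 1199.898 Pa
Q = 9.0825e-05 m^3/s


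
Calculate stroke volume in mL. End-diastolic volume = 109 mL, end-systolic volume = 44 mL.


SV = EDV - ESV
SV = 109 - 44
SV = 65 mL


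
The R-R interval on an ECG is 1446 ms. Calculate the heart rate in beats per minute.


HR = 60 / RR_interval(s)
RR = 1446 ms = 1.446 s
HR = 60 / 1.446 = 41.49 bpm


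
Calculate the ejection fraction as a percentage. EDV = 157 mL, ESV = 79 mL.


SV = EDV - ESV = 157 - 79 = 78 mL
EF = SV/EDV * 100 = 78/157 * 100
EF = 49.68%


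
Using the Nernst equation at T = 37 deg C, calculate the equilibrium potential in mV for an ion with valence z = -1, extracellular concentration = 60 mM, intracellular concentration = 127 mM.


E = (RT/(zF)) * ln(C_out/C_in)
T = 37 + 273.15 = 310.15 K
E = (8.314 * 310.15 / (-1 * 96485)) * ln(60/127)
E = 20.04 mV


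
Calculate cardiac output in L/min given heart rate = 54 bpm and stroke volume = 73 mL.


CO = HR * SV
CO = 54 * 73 / 1000
CO = 3.942 L/min


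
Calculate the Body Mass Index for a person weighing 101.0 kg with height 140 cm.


BMI = weight / height^2
height = 140 cm = 1.4 m
BMI = 101.0 / 1.4^2
BMI = 51.53 kg/m^2


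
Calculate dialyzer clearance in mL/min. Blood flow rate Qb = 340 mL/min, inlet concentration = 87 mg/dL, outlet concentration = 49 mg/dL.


K = Qb * (Cb_in - Cb_out) / Cb_in
K = 340 * (87 - 49) / 87
K = 148.5 mL/min


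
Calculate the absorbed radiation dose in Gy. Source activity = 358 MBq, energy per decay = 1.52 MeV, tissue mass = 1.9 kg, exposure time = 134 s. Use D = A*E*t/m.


A = 358 MBq = 3.5800e+08 Bq
E = 1.52 MeV = 2.43504e-13 J
D = A*E*t/m = 3.5800e+08*2.43504e-13*134/1.9
D = 0.006148 Gy


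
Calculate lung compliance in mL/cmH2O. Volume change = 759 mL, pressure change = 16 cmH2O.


C = dV / dP
C = 759 / 16
C = 47.44 mL/cmH2O


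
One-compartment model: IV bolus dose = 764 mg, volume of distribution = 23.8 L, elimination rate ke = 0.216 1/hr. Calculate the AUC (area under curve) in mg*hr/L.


C0 = Dose/Vd = 764/23.8 = 32.1008 mg/L
AUC = C0/ke = 32.1008/0.216
AUC = 148.6 mg*hr/L


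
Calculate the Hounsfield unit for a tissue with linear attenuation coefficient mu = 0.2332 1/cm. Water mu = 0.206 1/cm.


HU = ((mu_tissue - mu_water) / mu_water) * 1000
HU = ((0.2332 - 0.206) / 0.206) * 1000
HU = 132


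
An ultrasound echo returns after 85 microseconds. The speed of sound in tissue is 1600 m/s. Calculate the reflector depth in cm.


depth = c * t / 2
t = 85 us = 8.5000e-05 s
depth = 1600 * 8.5000e-05 / 2
depth = 0.068 m = 6.8 cm


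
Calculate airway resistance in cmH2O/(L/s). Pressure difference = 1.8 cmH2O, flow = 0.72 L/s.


R = dP / flow
R = 1.8 / 0.72
R = 2.5 cmH2O/(L/s)


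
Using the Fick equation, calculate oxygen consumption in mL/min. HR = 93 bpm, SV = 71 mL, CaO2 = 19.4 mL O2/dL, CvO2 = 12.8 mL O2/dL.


CO = HR*SV = 93*71/1000 = 6.603 L/min
a-v O2 diff = 19.4 - 12.8 = 6.6 mL/dL
VO2 = CO * (CaO2-CvO2) * 10 dL/L
VO2 = 6.603 * 6.6 * 10
VO2 = 435.8 mL/min


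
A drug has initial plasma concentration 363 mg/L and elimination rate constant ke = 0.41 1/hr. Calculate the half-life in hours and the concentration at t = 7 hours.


t_half = ln(2) / ke = 0.693147 / 0.41 = 1.691 hr
C(t) = C0 * exp(-ke*t) = 363 * exp(-0.41*7)
C(7) = 20.58 mg/L


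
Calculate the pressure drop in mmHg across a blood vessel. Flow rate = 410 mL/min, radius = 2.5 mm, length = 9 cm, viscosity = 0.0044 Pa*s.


dP = 8*mu*L*Q / (pi*r^4)
Q = 410 mL/min = 6.83333e-06 m^3/s
dP = 176.404 Pa = 176.404 / 133.322 mmHg = 1.323 mmHg


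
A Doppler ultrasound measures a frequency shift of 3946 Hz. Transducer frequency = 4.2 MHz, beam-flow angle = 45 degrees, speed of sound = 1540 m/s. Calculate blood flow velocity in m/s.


v = fd * c / (2 * f0 * cos(theta))
v = 3946 * 1540 / (2 * 4.2000e+06 * cos(45))
v = 1.023 m/s


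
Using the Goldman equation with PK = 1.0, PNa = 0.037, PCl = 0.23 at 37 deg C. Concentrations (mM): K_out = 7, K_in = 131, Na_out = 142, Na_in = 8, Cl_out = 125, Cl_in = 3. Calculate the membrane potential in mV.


Vm = (RT/F)*ln((PK*Ko + PNa*Nao + PCl*Cli)/(PK*Ki + PNa*Nai + PCl*Clo))
Numer = 12.944, Denom = 160.046
Vm = -67.21 mV


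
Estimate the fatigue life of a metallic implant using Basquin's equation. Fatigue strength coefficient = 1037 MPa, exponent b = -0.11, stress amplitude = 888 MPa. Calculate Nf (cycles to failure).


sigma_a = sigma_f' * (2Nf)^b
2Nf = (sigma_a/sigma_f')^(1/b)
2Nf = (888/1037)^(1/-0.11)
2Nf = 4.0965313
Nf = 2.048


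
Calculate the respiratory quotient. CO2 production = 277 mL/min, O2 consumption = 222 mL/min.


RQ = VCO2 / VO2
RQ = 277 / 222
RQ = 1.248


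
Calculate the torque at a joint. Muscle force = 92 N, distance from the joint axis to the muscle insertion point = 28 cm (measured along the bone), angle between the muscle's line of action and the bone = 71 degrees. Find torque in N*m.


Torque = F * d * sin(theta)   (moment arm = d*sin(theta))
d = 28 cm = 0.28 m
Torque = 92 * 0.28 * sin(71)
Torque = 24.36 N*m


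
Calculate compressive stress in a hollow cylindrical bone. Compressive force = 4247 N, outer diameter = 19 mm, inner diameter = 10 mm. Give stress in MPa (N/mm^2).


A = pi*(r_o^2 - r_i^2)
r_o = 9.5 mm, r_i = 5 mm
A = 204.989 mm^2
sigma = F/A = 4247 / 204.989
sigma = 20.72 MPa


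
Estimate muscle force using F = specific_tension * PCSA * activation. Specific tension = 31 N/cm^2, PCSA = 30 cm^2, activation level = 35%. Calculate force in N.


F = sigma * PCSA * activation
F = 31 * 30 * 0.35
F = 325.5 N


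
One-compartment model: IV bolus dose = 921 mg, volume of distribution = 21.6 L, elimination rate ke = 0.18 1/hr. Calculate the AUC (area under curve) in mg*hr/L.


C0 = Dose/Vd = 921/21.6 = 42.6389 mg/L
AUC = C0/ke = 42.6389/0.18
AUC = 236.9 mg*hr/L


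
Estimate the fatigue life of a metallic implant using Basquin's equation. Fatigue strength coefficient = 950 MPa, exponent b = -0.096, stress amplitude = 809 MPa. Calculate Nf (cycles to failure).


sigma_a = sigma_f' * (2Nf)^b
2Nf = (sigma_a/sigma_f')^(1/b)
2Nf = (809/950)^(1/-0.096)
2Nf = 5.3311854
Nf = 2.666


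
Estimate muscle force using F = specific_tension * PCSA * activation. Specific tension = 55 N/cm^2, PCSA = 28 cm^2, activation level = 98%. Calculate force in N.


F = sigma * PCSA * activation
F = 55 * 28 * 0.98
F = 1509 N


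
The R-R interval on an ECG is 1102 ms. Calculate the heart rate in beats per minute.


HR = 60 / RR_interval(s)
RR = 1102 ms = 1.102 s
HR = 60 / 1.102 = 54.45 bpm


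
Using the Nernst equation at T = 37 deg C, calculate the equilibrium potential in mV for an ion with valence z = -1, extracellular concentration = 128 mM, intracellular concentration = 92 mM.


E = (RT/(zF)) * ln(C_out/C_in)
T = 37 + 273.15 = 310.15 K
E = (8.314 * 310.15 / (-1 * 96485)) * ln(128/92)
E = -8.826 mV


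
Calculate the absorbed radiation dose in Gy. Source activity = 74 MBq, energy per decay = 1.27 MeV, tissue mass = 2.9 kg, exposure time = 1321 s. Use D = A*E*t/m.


A = 74 MBq = 7.4000e+07 Bq
E = 1.27 MeV = 2.03454e-13 J
D = A*E*t/m = 7.4000e+07*2.03454e-13*1321/2.9
D = 0.006858 Gy


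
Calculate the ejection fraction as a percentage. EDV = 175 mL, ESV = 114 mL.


SV = EDV - ESV = 175 - 114 = 61 mL
EF = SV/EDV * 100 = 61/175 * 100
EF = 34.86%


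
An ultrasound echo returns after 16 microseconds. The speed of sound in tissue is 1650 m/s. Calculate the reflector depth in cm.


depth = c * t / 2
t = 16 us = 1.6000e-05 s
depth = 1650 * 1.6000e-05 / 2
depth = 0.0132 m = 1.32 cm


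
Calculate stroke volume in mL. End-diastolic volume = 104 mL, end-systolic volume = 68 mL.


SV = EDV - ESV
SV = 104 - 68
SV = 36 mL


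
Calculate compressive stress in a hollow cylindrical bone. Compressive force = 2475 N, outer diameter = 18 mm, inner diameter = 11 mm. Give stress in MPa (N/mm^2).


A = pi*(r_o^2 - r_i^2)
r_o = 9 mm, r_i = 5.5 mm
A = 159.436 mm^2
sigma = F/A = 2475 / 159.436
sigma = 15.52 MPa


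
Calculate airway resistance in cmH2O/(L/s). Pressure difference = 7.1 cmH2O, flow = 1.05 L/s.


R = dP / flow
R = 7.1 / 1.05
R = 6.762 cmH2O/(L/s)


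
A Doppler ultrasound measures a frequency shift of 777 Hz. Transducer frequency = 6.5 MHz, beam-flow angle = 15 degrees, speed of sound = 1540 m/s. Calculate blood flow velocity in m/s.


v = fd * c / (2 * f0 * cos(theta))
v = 777 * 1540 / (2 * 6.5000e+06 * cos(15))
v = 0.09529 m/s


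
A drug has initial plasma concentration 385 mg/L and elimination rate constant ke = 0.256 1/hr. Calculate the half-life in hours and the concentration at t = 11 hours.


t_half = ln(2) / ke = 0.693147 / 0.256 = 2.708 hr
C(t) = C0 * exp(-ke*t) = 385 * exp(-0.256*11)
C(11) = 23.04 mg/L


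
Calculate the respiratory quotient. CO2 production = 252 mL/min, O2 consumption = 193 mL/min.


RQ = VCO2 / VO2
RQ = 252 / 193
RQ = 1.306


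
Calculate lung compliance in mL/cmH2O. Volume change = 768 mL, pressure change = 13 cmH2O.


C = dV / dP
C = 768 / 13
C = 59.08 mL/cmH2O


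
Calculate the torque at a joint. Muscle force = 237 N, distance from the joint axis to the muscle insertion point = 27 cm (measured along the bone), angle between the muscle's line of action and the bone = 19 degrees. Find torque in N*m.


Torque = F * d * sin(theta)   (moment arm = d*sin(theta))
d = 27 cm = 0.27 m
Torque = 237 * 0.27 * sin(19)
Torque = 20.83 N*m


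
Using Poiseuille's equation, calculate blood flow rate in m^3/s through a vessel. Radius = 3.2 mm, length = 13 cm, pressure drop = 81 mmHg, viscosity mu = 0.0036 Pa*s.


Q = pi*r^4*dP / (8*mu*L)
r = 0.0032 m, L = 0.13 m
dP = 81 mmHg = 10799.082 Pa
Q = 9.5017e-04 m^3/s


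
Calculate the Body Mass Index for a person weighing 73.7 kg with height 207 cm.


BMI = weight / height^2
height = 207 cm = 2.07 m
BMI = 73.7 / 2.07^2
BMI = 17.2 kg/m^2


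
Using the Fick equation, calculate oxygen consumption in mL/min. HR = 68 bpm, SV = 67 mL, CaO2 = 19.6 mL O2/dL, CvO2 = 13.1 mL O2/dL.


CO = HR*SV = 68*67/1000 = 4.556 L/min
a-v O2 diff = 19.6 - 13.1 = 6.5 mL/dL
VO2 = CO * (CaO2-CvO2) * 10 dL/L
VO2 = 4.556 * 6.5 * 10
VO2 = 296.1 mL/min


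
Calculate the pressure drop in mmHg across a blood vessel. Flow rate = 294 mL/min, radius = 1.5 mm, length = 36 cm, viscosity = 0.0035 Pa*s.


dP = 8*mu*L*Q / (pi*r^4)
Q = 294 mL/min = 4.9e-06 m^3/s
dP = 3105.57 Pa = 3105.57 / 133.322 mmHg = 23.29 mmHg


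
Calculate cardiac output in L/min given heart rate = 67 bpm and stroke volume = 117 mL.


CO = HR * SV
CO = 67 * 117 / 1000
CO = 7.839 L/min


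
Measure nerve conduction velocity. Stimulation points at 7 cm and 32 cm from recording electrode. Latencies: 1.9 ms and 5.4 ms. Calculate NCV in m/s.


Distance = (32 - 7) / 100 = 0.25 m
dt = (5.4 - 1.9) / 1000 = 0.0035 s
NCV = dist / dt = 71.43 m/s


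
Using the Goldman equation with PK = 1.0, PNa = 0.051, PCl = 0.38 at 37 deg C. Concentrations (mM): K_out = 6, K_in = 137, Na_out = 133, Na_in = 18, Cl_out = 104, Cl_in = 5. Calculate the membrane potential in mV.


Vm = (RT/F)*ln((PK*Ko + PNa*Nao + PCl*Cli)/(PK*Ki + PNa*Nai + PCl*Clo))
Numer = 14.683, Denom = 177.438
Vm = -66.6 mV


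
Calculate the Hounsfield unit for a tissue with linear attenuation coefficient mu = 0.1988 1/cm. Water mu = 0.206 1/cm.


HU = ((mu_tissue - mu_water) / mu_water) * 1000
HU = ((0.1988 - 0.206) / 0.206) * 1000
HU = -34.95


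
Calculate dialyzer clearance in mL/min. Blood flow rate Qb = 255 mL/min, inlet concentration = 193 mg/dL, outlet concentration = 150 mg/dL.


K = Qb * (Cb_in - Cb_out) / Cb_in
K = 255 * (193 - 150) / 193
K = 56.81 mL/min


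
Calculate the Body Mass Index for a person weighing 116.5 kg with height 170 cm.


BMI = weight / height^2
height = 170 cm = 1.7 m
BMI = 116.5 / 1.7^2
BMI = 40.31 kg/m^2


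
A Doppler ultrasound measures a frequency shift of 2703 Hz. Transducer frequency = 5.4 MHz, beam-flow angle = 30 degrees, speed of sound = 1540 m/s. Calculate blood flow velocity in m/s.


v = fd * c / (2 * f0 * cos(theta))
v = 2703 * 1540 / (2 * 5.4000e+06 * cos(30))
v = 0.4451 m/s


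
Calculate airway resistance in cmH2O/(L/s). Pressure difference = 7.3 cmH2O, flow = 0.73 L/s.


R = dP / flow
R = 7.3 / 0.73
R = 10 cmH2O/(L/s)


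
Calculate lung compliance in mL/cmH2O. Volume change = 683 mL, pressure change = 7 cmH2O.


C = dV / dP
C = 683 / 7
C = 97.57 mL/cmH2O


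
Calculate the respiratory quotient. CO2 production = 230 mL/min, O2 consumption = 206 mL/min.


RQ = VCO2 / VO2
RQ = 230 / 206
RQ = 1.117


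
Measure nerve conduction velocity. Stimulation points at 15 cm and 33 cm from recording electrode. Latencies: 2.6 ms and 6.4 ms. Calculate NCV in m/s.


Distance = (33 - 15) / 100 = 0.18 m
dt = (6.4 - 2.6) / 1000 = 0.0038 s
NCV = dist / dt = 47.37 m/s


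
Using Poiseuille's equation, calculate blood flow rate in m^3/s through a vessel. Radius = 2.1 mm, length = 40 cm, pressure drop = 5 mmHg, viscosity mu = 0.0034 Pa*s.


Q = pi*r^4*dP / (8*mu*L)
r = 0.0021 m, L = 0.4 m
dP = 5 mmHg = 666.61 Pa
Q = 3.7434e-06 m^3/s


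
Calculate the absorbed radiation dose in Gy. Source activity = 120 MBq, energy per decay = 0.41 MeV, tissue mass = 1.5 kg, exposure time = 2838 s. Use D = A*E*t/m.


A = 120 MBq = 1.2000e+08 Bq
E = 0.41 MeV = 6.5682e-14 J
D = A*E*t/m = 1.2000e+08*6.5682e-14*2838/1.5
D = 0.01491 Gy


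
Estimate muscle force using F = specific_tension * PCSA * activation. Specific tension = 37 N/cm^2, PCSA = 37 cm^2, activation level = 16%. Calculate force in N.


F = sigma * PCSA * activation
F = 37 * 37 * 0.16
F = 219 N


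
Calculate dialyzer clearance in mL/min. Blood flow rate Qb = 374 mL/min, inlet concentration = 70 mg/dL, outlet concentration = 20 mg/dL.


K = Qb * (Cb_in - Cb_out) / Cb_in
K = 374 * (70 - 20) / 70
K = 267.1 mL/min


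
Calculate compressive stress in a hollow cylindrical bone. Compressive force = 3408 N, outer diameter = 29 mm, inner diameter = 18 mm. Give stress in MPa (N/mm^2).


A = pi*(r_o^2 - r_i^2)
r_o = 14.5 mm, r_i = 9 mm
A = 406.051 mm^2
sigma = F/A = 3408 / 406.051
sigma = 8.393 MPa


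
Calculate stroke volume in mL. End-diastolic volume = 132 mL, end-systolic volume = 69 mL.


SV = EDV - ESV
SV = 132 - 69
SV = 63 mL


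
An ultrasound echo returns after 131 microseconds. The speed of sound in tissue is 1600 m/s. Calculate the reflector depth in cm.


depth = c * t / 2
t = 131 us = 1.3100e-04 s
depth = 1600 * 1.3100e-04 / 2
depth = 0.1048 m = 10.48 cm


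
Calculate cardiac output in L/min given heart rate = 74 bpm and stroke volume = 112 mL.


CO = HR * SV
CO = 74 * 112 / 1000
CO = 8.288 L/min


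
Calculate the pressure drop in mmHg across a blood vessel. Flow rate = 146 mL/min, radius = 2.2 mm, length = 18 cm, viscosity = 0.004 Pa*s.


dP = 8*mu*L*Q / (pi*r^4)
Q = 146 mL/min = 2.43333e-06 m^3/s
dP = 190.451 Pa = 190.451 / 133.322 mmHg = 1.429 mmHg


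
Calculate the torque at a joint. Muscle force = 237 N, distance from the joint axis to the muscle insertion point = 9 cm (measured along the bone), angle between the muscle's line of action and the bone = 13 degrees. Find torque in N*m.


Torque = F * d * sin(theta)   (moment arm = d*sin(theta))
d = 9 cm = 0.09 m
Torque = 237 * 0.09 * sin(13)
Torque = 4.798 N*m


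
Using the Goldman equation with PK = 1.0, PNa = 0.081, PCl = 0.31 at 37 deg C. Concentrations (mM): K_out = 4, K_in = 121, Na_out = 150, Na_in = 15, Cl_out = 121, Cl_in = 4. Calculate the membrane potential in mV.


Vm = (RT/F)*ln((PK*Ko + PNa*Nao + PCl*Cli)/(PK*Ki + PNa*Nai + PCl*Clo))
Numer = 17.39, Denom = 159.725
Vm = -59.26 mV


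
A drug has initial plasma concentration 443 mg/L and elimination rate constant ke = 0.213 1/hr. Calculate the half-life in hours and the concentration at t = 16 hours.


t_half = ln(2) / ke = 0.693147 / 0.213 = 3.254 hr
C(t) = C0 * exp(-ke*t) = 443 * exp(-0.213*16)
C(16) = 14.67 mg/L


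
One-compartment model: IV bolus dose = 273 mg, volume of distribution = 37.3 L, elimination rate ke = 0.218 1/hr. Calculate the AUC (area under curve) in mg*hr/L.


C0 = Dose/Vd = 273/37.3 = 7.31903 mg/L
AUC = C0/ke = 7.31903/0.218
AUC = 33.57 mg*hr/L


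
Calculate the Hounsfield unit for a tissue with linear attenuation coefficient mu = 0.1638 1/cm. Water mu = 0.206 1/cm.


HU = ((mu_tissue - mu_water) / mu_water) * 1000
HU = ((0.1638 - 0.206) / 0.206) * 1000
HU = -204.9


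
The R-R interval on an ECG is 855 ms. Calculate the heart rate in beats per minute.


HR = 60 / RR_interval(s)
RR = 855 ms = 0.855 s
HR = 60 / 0.855 = 70.18 bpm


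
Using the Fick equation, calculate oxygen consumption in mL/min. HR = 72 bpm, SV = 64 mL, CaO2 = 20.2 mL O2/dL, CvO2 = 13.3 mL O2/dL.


CO = HR*SV = 72*64/1000 = 4.608 L/min
a-v O2 diff = 20.2 - 13.3 = 6.9 mL/dL
VO2 = CO * (CaO2-CvO2) * 10 dL/L
VO2 = 4.608 * 6.9 * 10
VO2 = 318 mL/min


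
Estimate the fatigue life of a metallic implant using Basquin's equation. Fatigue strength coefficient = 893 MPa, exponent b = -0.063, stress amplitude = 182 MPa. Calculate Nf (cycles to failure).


sigma_a = sigma_f' * (2Nf)^b
2Nf = (sigma_a/sigma_f')^(1/b)
2Nf = (182/893)^(1/-0.063)
2Nf = 9.2206817e+10
Nf = 4.6103e+10


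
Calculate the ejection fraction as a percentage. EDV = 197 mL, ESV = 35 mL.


SV = EDV - ESV = 197 - 35 = 162 mL
EF = SV/EDV * 100 = 162/197 * 100
EF = 82.23%


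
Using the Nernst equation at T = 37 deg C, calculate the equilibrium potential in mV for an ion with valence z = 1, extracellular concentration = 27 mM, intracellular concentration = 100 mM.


E = (RT/(zF)) * ln(C_out/C_in)
T = 37 + 273.15 = 310.15 K
E = (8.314 * 310.15 / (1 * 96485)) * ln(27/100)
E = -34.99 mV


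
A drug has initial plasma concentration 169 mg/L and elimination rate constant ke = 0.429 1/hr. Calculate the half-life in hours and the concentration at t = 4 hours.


t_half = ln(2) / ke = 0.693147 / 0.429 = 1.616 hr
C(t) = C0 * exp(-ke*t) = 169 * exp(-0.429*4)
C(4) = 30.38 mg/L


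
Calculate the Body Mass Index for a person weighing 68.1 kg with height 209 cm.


BMI = weight / height^2
height = 209 cm = 2.09 m
BMI = 68.1 / 2.09^2
BMI = 15.59 kg/m^2


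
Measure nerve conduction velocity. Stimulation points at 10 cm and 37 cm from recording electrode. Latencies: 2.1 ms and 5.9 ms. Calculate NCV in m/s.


Distance = (37 - 10) / 100 = 0.27 m
dt = (5.9 - 2.1) / 1000 = 0.0038 s
NCV = dist / dt = 71.05 m/s


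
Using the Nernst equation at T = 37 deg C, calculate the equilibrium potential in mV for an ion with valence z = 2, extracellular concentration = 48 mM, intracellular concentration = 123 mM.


E = (RT/(zF)) * ln(C_out/C_in)
T = 37 + 273.15 = 310.15 K
E = (8.314 * 310.15 / (2 * 96485)) * ln(48/123)
E = -12.57 mV


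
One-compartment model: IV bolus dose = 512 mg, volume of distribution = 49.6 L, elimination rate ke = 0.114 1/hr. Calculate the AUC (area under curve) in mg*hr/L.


C0 = Dose/Vd = 512/49.6 = 10.3226 mg/L
AUC = C0/ke = 10.3226/0.114
AUC = 90.55 mg*hr/L


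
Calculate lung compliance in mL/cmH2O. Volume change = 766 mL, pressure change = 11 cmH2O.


C = dV / dP
C = 766 / 11
C = 69.64 mL/cmH2O


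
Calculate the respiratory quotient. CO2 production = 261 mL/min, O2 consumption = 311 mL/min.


RQ = VCO2 / VO2
RQ = 261 / 311
RQ = 0.8392


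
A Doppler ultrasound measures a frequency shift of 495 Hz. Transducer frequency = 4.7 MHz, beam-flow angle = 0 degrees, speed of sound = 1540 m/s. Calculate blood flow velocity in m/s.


v = fd * c / (2 * f0 * cos(theta))
v = 495 * 1540 / (2 * 4.7000e+06 * cos(0))
v = 0.0811 m/s


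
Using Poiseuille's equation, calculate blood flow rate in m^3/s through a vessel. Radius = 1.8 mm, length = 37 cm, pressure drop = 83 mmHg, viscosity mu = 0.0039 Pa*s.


Q = pi*r^4*dP / (8*mu*L)
r = 0.0018 m, L = 0.37 m
dP = 83 mmHg = 11065.726 Pa
Q = 3.1613e-05 m^3/s


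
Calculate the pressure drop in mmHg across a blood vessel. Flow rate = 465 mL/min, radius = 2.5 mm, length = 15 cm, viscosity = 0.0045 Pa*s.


dP = 8*mu*L*Q / (pi*r^4)
Q = 465 mL/min = 7.75e-06 m^3/s
dP = 341.024 Pa = 341.024 / 133.322 mmHg = 2.558 mmHg


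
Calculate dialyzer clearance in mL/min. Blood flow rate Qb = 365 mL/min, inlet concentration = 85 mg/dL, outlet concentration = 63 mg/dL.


K = Qb * (Cb_in - Cb_out) / Cb_in
K = 365 * (85 - 63) / 85
K = 94.47 mL/min


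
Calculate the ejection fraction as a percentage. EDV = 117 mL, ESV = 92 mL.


SV = EDV - ESV = 117 - 92 = 25 mL
EF = SV/EDV * 100 = 25/117 * 100
EF = 21.37%


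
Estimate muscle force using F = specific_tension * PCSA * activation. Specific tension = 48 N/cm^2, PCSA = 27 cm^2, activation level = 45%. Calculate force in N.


F = sigma * PCSA * activation
F = 48 * 27 * 0.45
F = 583.2 N


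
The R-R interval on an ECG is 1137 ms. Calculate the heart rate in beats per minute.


HR = 60 / RR_interval(s)
RR = 1137 ms = 1.137 s
HR = 60 / 1.137 = 52.77 bpm


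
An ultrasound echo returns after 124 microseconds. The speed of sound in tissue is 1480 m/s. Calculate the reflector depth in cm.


depth = c * t / 2
t = 124 us = 1.2400e-04 s
depth = 1480 * 1.2400e-04 / 2
depth = 0.09176 m = 9.176 cm


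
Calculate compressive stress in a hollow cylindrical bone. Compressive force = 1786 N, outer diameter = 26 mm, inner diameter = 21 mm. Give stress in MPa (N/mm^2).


A = pi*(r_o^2 - r_i^2)
r_o = 13 mm, r_i = 10.5 mm
A = 184.569 mm^2
sigma = F/A = 1786 / 184.569
sigma = 9.677 MPa


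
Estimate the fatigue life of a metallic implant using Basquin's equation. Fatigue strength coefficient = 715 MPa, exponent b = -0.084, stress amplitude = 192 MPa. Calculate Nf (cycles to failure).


sigma_a = sigma_f' * (2Nf)^b
2Nf = (sigma_a/sigma_f')^(1/b)
2Nf = (192/715)^(1/-0.084)
2Nf = 6275904.8
Nf = 3.1380e+06
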